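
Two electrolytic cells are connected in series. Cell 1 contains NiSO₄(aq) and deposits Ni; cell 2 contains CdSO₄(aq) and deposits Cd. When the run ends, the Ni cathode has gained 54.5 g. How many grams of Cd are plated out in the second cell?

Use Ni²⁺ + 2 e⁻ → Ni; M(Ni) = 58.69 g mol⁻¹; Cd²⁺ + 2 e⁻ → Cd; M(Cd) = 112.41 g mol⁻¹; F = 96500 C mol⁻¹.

104 g

n(Ni) = 54.5 / 58.69 = 0.9286 mol.
Since Ni²⁺ + 2 e⁻ → Ni, n(e⁻) passed = 2 × 0.9286 = 1.857 mol.
Cells in series carry the same charge, so the same 1.857 mol of electrons passes through cell 2.
Cd²⁺ + 2 e⁻ → Cd, so n(Cd) = 1.857 / 2 = 0.9286 mol.
m(Cd) = 0.9286 × 112.41 = 104 g.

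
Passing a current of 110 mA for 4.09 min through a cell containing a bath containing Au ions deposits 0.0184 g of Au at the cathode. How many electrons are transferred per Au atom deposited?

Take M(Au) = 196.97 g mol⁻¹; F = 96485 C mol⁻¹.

3

Q = I·t = 0.1100 A × 245.40 s = 26.99 C, so n(e⁻) = 26.99/96485 = 0.0002798 mol.
n(Au) deposited = 0.0184 / 196.97 = 0.00009342 mol.
Electrons per atom = n(e⁻)/n(Au) = 0.0002798 / 0.00009342 = 2.99 ≈ 3, so the ion is Au³⁺.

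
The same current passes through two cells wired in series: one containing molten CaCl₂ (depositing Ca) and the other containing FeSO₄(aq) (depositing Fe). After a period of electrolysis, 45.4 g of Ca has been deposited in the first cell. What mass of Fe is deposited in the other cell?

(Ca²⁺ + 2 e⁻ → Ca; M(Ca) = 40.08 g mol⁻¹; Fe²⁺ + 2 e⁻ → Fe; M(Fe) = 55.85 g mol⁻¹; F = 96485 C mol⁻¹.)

n(Ca) = 45.4 / 40.08 = 1.133 mol.
Since Ca²⁺ + 2 e⁻ → Ca, n(e⁻) passed = 2 × 1.133 = 2.265 mol.
Cells in series carry the same charge, so the same 2.265 mol of electrons passes through cell 2.
Fe²⁺ + 2 e⁻ → Fe, so n(Fe) = 2.265 / 2 = 1.133 mol.
m(Fe) = 1.133 × 55.85 = 63.3 g.

63.3 g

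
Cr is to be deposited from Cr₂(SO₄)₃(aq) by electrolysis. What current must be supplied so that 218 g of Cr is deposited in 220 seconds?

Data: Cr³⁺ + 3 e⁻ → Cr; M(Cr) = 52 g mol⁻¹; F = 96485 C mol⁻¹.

n(Cr) = 218 / 52 = 4.192 mol.
n(e⁻) = 3 × 4.192 = 12.58 mol.
Q = n(e⁻)·F = 12.58 × 96485 = 1213000 C.
I = Q/t = 1213000 / 220.00 s = 5520 A.

5520 A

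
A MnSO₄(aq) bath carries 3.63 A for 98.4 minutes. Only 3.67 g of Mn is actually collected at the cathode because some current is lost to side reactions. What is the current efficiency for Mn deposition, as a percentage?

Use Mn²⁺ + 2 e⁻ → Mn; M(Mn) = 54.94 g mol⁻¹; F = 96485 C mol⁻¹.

60.1 %

Q = I·t = 3.630 × 5904.0 = 21430 C; n(e⁻) = 21430/96485 = 0.2221 mol.
Theoretical n(Mn) = n(e⁻)/2 = 0.1111 mol, i.e. m_theo = 0.1111 × 54.94 = 6.102 g.
Efficiency = m_actual / m_theo = 3.67 / 6.102 = 60.1 %.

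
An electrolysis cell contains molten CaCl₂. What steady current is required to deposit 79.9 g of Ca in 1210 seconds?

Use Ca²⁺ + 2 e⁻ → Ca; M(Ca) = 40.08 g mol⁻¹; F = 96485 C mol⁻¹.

318 A

n(Ca) = 79.9 / 40.08 = 1.994 mol.
n(e⁻) = 2 × 1.994 = 3.987 mol.
Q = n(e⁻)·F = 3.987 × 96485 = 384700 C.
I = Q/t = 384700 / 1210.0 s = 318 A.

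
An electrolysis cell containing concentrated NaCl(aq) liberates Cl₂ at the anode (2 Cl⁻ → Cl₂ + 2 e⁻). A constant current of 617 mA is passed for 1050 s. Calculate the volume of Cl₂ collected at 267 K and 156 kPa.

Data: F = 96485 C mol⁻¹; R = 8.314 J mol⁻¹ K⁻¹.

0.0478 L

Q = I·t = 0.6170 A × 1050.0 s = 647.8 C.
n(e⁻) = Q/F = 647.8 / 96485 = 0.006715 mol.
2 electrons are transferred per Cl₂ molecule, so n(Cl₂) = 0.006715 / 2 = 0.003357 mol.
V = nRT/P = (0.003357 × 8.314 × 267) / (156 × 10³ Pa) = 4.78 × 10⁻⁵ m³ = 0.0478 L.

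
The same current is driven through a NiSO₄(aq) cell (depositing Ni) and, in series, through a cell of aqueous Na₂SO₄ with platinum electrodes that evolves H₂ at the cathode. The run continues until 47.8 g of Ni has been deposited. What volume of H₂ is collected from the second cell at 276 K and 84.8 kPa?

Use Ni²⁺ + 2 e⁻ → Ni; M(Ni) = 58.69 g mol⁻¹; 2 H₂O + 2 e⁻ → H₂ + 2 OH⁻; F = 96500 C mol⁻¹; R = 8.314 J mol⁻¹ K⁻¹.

22.0 L

n(Ni) = 47.8 / 58.69 = 0.8144 mol, so n(e⁻) = 2 × 0.8144 = 1.629 mol.
The cells are in series, so the same 1.629 mol of electrons passes through the second cell.
2 H₂O + 2 e⁻ → H₂ + 2 OH⁻ — 2 mol e⁻ per mol H₂, so n(H₂) = 1.629/2 = 0.8144 mol.
V = nRT/P = (0.8144 × 8.314 × 276) / (84.8 × 10³) = 0.0220 m³ = 22.0 L.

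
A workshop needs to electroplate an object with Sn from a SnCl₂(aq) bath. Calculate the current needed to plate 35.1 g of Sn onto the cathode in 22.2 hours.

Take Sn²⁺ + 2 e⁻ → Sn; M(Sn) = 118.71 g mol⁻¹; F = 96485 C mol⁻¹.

0.714 A

n(Sn) = 35.1 / 118.71 = 0.2957 mol.
n(e⁻) = 2 × 0.2957 = 0.5914 mol.
Q = n(e⁻)·F = 0.5914 × 96485 = 57060 C.
I = Q/t = 57060 / 79920 s = 0.714 A.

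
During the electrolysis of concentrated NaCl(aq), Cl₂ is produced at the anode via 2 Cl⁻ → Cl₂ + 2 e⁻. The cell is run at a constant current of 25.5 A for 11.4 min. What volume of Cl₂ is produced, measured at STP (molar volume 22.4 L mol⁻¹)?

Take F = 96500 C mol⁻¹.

Q = I·t = 25.50 A × 684.00 s = 17440 C.
n(e⁻) = Q/F = 17440 / 96500 = 0.1807 mol.
2 electrons are transferred per Cl₂ molecule, so n(Cl₂) = 0.1807 / 2 = 0.09037 mol.
V = n × V_m = 0.09037 × 22.4 = 2.02 L.

2.02 L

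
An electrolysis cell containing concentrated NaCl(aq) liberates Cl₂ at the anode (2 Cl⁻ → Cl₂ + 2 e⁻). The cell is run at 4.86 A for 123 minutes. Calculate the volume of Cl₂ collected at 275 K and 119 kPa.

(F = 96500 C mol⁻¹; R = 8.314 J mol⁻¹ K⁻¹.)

Q = I·t = 4.860 A × 7380.0 s = 35870 C.
n(e⁻) = Q/F = 35870 / 96500 = 0.3717 mol.
2 electrons are transferred per Cl₂ molecule, so n(Cl₂) = 0.3717 / 2 = 0.1858 mol.
V = nRT/P = (0.1858 × 8.314 × 275) / (119 × 10³ Pa) = 0.00357 m³ = 3.57 L.

3.57 L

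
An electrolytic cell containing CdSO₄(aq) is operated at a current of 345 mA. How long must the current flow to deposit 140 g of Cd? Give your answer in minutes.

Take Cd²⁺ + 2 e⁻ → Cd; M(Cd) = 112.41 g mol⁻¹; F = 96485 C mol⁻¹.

11600 min

n(Cd) = m/M = 140 / 112.41 = 1.245 mol.
Each Cd atom requires 2 electrons, so n(e⁻) = 2 × 1.245 = 2.491 mol.
Q = n(e⁻)·F = 2.491 × 96485 = 240300 C.
t = Q/I = 240300 / 0.3450 A = 696600 s = 11600 min.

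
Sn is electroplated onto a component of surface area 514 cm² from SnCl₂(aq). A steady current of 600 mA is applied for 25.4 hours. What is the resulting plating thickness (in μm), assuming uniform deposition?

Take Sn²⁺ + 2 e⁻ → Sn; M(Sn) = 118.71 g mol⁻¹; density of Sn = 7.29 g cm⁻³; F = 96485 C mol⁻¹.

90.1 μm

Q = I·t = 0.6000 × 91440 = 54860 C; n(e⁻) = 0.5686 mol.
n(Sn) = n(e⁻)/2 = 0.2843 mol, so m = 0.2843 × 118.71 = 33.75 g.
Volume = m/ρ = 33.75 / 7.29 = 4.630 cm³.
Thickness = V/A = 4.630 / 514 = 0.00901 cm = 90.1 μm.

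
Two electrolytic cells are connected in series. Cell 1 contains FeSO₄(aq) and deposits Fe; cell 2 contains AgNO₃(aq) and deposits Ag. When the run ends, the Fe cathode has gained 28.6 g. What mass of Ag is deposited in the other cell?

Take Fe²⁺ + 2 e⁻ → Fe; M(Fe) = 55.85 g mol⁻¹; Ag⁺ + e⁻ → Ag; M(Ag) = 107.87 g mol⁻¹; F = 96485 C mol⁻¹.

n(Fe) = 28.6 / 55.85 = 0.5121 mol.
Since Fe²⁺ + 2 e⁻ → Fe, n(e⁻) passed = 2 × 0.5121 = 1.024 mol.
Cells in series carry the same charge, so the same 1.024 mol of electrons passes through cell 2.
Ag⁺ + e⁻ → Ag, so n(Ag) = 1.024 / 1 = 1.024 mol.
m(Ag) = 1.024 × 107.87 = 110 g.

110 g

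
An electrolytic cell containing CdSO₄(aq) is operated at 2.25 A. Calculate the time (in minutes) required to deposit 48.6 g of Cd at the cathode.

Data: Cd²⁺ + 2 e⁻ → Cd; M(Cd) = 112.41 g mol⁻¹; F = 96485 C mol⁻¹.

618 min

n(Cd) = m/M = 48.6 / 112.41 = 0.4323 mol.
Each Cd atom requires 2 electrons, so n(e⁻) = 2 × 0.4323 = 0.8647 mol.
Q = n(e⁻)·F = 0.8647 × 96485 = 83430 C.
t = Q/I = 83430 / 2.250 A = 37080 s = 618 min.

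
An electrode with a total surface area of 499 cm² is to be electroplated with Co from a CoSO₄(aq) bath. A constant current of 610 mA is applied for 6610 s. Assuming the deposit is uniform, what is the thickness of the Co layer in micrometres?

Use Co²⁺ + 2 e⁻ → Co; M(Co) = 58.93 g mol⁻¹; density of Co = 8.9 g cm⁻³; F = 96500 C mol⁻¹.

2.77 μm

Q = I·t = 0.6100 × 6610.0 = 4032 C; n(e⁻) = 0.04178 mol.
n(Co) = n(e⁻)/2 = 0.02089 mol, so m = 0.02089 × 58.93 = 1.231 g.
Volume = m/ρ = 1.231 / 8.9 = 0.1383 cm³.
Thickness = V/A = 0.1383 / 499 = 2.77 × 10⁻⁴ cm = 2.77 μm.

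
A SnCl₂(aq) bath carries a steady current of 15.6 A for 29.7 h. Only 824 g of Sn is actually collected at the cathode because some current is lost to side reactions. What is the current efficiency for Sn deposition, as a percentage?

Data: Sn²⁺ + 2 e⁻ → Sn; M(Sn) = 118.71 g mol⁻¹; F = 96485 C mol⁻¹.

80.3 %

Q = I·t = 15.60 × 106920 = 1668000 C; n(e⁻) = 1668000/96485 = 17.29 mol.
Theoretical n(Sn) = n(e⁻)/2 = 8.644 mol, i.e. m_theo = 8.644 × 118.71 = 1026 g.
Efficiency = m_actual / m_theo = 824 / 1026 = 80.3 %.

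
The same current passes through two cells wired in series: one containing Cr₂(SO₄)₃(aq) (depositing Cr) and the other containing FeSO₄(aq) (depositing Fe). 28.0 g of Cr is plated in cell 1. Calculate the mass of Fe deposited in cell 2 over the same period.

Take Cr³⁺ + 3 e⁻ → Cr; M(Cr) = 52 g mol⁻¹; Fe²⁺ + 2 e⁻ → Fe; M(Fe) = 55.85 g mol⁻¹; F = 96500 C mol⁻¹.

45.1 g

n(Cr) = 28.0 / 52 = 0.5385 mol.
Since Cr³⁺ + 3 e⁻ → Cr, n(e⁻) passed = 3 × 0.5385 = 1.615 mol.
Cells in series carry the same charge, so the same 1.615 mol of electrons passes through cell 2.
Fe²⁺ + 2 e⁻ → Fe, so n(Fe) = 1.615 / 2 = 0.8077 mol.
m(Fe) = 0.8077 × 55.85 = 45.1 g.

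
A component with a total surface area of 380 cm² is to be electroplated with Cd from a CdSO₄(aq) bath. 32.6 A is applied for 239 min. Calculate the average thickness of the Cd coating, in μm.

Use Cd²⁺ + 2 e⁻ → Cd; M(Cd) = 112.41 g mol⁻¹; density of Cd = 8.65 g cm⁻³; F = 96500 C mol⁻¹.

Q = I·t = 32.60 × 14340 = 467500 C; n(e⁻) = 4.844 mol.
n(Cd) = n(e⁻)/2 = 2.422 mol, so m = 2.422 × 112.41 = 272.3 g.
Volume = m/ρ = 272.3 / 8.65 = 31.48 cm³.
Thickness = V/A = 31.48 / 380 = 0.0828 cm = 828 μm.

828 μm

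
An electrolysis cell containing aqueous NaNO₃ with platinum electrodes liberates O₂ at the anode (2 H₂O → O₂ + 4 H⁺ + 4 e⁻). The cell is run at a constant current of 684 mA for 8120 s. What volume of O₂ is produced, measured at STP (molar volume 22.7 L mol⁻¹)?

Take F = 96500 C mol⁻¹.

0.327 L

Q = I·t = 0.6840 A × 8120.0 s = 5554 C.
n(e⁻) = Q/F = 5554 / 96500 = 0.05756 mol.
4 electrons are transferred per O₂ molecule, so n(O₂) = 0.05756 / 4 = 0.01439 mol.
V = n × V_m = 0.01439 × 22.7 = 0.327 L.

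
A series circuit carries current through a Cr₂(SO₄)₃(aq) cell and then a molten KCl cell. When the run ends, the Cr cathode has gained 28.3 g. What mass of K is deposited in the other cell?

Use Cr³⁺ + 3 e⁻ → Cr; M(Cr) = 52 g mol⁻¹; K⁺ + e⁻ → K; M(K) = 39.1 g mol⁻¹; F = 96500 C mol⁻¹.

n(Cr) = 28.3 / 52 = 0.5442 mol.
Since Cr³⁺ + 3 e⁻ → Cr, n(e⁻) passed = 3 × 0.5442 = 1.633 mol.
Cells in series carry the same charge, so the same 1.633 mol of electrons passes through cell 2.
K⁺ + e⁻ → K, so n(K) = 1.633 / 1 = 1.633 mol.
m(K) = 1.633 × 39.1 = 63.8 g.

63.8 g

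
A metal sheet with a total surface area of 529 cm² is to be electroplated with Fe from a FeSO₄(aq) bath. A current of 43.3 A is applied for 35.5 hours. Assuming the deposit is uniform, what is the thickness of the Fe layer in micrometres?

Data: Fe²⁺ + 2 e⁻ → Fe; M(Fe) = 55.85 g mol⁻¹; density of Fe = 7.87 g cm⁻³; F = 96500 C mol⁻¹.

3850 μm

Q = I·t = 43.30 × 127800 = 5534000 C; n(e⁻) = 57.34 mol.
n(Fe) = n(e⁻)/2 = 28.67 mol, so m = 28.67 × 55.85 = 1601 g.
Volume = m/ρ = 1601 / 7.87 = 203.5 cm³.
Thickness = V/A = 203.5 / 529 = 0.385 cm = 3850 μm.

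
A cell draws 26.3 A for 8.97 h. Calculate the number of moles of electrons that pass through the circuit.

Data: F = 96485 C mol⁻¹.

Q = I·t = 26.30 A × 32292 s = 849300 C.
n(e⁻) = Q/F = 849300 / 96485 = 8.80 mol.

8.80 mol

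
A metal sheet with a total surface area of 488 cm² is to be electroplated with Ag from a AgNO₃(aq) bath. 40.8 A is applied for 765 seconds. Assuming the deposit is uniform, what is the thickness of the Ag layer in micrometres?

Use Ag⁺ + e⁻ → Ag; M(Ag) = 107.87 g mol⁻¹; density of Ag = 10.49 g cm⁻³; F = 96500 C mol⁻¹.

68.2 μm

Q = I·t = 40.80 × 765.00 = 31210 C; n(e⁻) = 0.3234 mol.
n(Ag) = n(e⁻)/1 = 0.3234 mol, so m = 0.3234 × 107.87 = 34.89 g.
Volume = m/ρ = 34.89 / 10.49 = 3.326 cm³.
Thickness = V/A = 3.326 / 488 = 0.00682 cm = 68.2 μm.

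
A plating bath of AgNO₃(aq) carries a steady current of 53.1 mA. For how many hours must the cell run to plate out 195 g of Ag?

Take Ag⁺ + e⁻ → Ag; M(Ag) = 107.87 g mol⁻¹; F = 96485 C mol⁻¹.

912 h

n(Ag) = m/M = 195 / 107.87 = 1.808 mol.
Each Ag atom requires 1 electron, so n(e⁻) = 1 × 1.808 = 1.808 mol.
Q = n(e⁻)·F = 1.808 × 96485 = 174400 C.
t = Q/I = 174400 / 0.05310 A = 3285000 s = 912 h.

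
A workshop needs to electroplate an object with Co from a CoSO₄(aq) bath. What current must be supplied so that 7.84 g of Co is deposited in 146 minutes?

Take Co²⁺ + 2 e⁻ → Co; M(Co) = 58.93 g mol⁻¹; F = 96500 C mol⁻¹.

2.93 A

n(Co) = 7.84 / 58.93 = 0.1330 mol.
n(e⁻) = 2 × 0.1330 = 0.2661 mol.
Q = n(e⁻)·F = 0.2661 × 96500 = 25680 C.
I = Q/t = 25680 / 8760.0 s = 2.93 A.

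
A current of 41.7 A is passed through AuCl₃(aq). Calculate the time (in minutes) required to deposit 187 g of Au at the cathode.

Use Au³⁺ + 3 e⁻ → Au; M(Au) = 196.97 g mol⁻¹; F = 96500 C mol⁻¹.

n(Au) = m/M = 187 / 196.97 = 0.9494 mol.
Each Au atom requires 3 electrons, so n(e⁻) = 3 × 0.9494 = 2.848 mol.
Q = n(e⁻)·F = 2.848 × 96500 = 274800 C.
t = Q/I = 274800 / 41.70 A = 6591 s = 110 min.

110 min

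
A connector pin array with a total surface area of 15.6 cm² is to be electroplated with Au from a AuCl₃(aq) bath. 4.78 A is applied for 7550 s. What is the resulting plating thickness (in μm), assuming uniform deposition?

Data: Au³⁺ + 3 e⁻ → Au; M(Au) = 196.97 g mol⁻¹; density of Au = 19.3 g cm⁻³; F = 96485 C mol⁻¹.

816 μm

Q = I·t = 4.780 × 7550.0 = 36090 C; n(e⁻) = 0.3740 mol.
n(Au) = n(e⁻)/3 = 0.1247 mol, so m = 0.1247 × 196.97 = 24.56 g.
Volume = m/ρ = 24.56 / 19.3 = 1.272 cm³.
Thickness = V/A = 1.272 / 15.6 = 0.0816 cm = 816 μm.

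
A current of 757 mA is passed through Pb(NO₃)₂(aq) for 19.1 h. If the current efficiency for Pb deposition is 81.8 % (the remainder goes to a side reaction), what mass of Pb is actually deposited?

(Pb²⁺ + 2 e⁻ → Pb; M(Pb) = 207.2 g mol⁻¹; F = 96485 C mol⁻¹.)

45.7 g

Q = I·t = 0.7570 × 68760 = 52050 C.
n(e⁻) = 52050/96485 = 0.5395 mol; theoretically n(Pb) = 0.5395/2 = 0.2697 mol, m_theo = 55.89 g.
At 81.8 % efficiency, m_actual = 0.818 × 55.89 = 45.7 g.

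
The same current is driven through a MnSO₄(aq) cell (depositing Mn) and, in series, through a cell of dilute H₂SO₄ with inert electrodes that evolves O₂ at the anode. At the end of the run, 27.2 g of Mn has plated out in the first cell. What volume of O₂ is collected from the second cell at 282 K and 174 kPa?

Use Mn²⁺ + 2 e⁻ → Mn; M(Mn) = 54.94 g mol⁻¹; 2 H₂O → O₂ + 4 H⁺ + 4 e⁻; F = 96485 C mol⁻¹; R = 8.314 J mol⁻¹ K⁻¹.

n(Mn) = 27.2 / 54.94 = 0.4951 mol, so n(e⁻) = 2 × 0.4951 = 0.9902 mol.
The cells are in series, so the same 0.9902 mol of electrons passes through the second cell.
2 H₂O → O₂ + 4 H⁺ + 4 e⁻ — 4 mol e⁻ per mol O₂, so n(O₂) = 0.9902/4 = 0.2475 mol.
V = nRT/P = (0.2475 × 8.314 × 282) / (174 × 10³) = 0.00334 m³ = 3.34 L.

3.34 L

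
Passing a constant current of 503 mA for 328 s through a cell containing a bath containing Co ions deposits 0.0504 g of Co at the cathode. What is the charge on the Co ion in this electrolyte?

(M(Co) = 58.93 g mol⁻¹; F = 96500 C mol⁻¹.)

Q = I·t = 0.5030 A × 328.00 s = 165.0 C, so n(e⁻) = 165.0/96500 = 0.001710 mol.
n(Co) deposited = 0.0504 / 58.93 = 0.0008553 mol.
Electrons per atom = n(e⁻)/n(Co) = 0.001710 / 0.0008553 = 2.00 ≈ 2, so the ion is Co²⁺.

+2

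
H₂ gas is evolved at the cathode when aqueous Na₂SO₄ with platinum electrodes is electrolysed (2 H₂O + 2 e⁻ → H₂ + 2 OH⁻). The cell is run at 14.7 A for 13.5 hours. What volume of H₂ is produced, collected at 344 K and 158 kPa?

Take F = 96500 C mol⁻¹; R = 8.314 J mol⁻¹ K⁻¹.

Q = I·t = 14.70 A × 48600 s = 714400 C.
n(e⁻) = Q/F = 714400 / 96500 = 7.403 mol.
2 electrons are transferred per H₂ molecule, so n(H₂) = 7.403 / 2 = 3.702 mol.
V = nRT/P = (3.702 × 8.314 × 344) / (158 × 10³ Pa) = 0.0670 m³ = 67.0 L.

67.0 L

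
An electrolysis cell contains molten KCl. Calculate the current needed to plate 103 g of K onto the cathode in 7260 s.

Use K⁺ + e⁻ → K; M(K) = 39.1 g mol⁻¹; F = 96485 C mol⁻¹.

35.0 A

n(K) = 103 / 39.1 = 2.634 mol.
n(e⁻) = 1 × 2.634 = 2.634 mol.
Q = n(e⁻)·F = 2.634 × 96485 = 254200 C.
I = Q/t = 254200 / 7260.0 s = 35.0 A.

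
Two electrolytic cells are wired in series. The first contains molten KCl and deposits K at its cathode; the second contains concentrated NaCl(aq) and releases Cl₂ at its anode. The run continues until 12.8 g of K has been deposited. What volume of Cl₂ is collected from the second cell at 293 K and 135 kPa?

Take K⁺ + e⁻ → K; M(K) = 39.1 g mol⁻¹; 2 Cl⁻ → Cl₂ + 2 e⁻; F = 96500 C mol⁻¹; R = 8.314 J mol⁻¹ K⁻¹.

n(K) = 12.8 / 39.1 = 0.3274 mol, so n(e⁻) = 1 × 0.3274 = 0.3274 mol.
The cells are in series, so the same 0.3274 mol of electrons passes through the second cell.
2 Cl⁻ → Cl₂ + 2 e⁻ — 2 mol e⁻ per mol Cl₂, so n(Cl₂) = 0.3274/2 = 0.1637 mol.
V = nRT/P = (0.1637 × 8.314 × 293) / (135 × 10³) = 0.00295 m³ = 2.95 L.

2.95 L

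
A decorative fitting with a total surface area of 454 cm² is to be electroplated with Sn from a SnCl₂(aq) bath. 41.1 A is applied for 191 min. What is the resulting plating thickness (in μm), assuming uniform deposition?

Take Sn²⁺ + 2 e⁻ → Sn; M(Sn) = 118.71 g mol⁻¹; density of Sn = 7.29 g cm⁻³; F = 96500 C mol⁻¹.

Q = I·t = 41.10 × 11460 = 471000 C; n(e⁻) = 4.881 mol.
n(Sn) = n(e⁻)/2 = 2.440 mol, so m = 2.440 × 118.71 = 289.7 g.
Volume = m/ρ = 289.7 / 7.29 = 39.74 cm³.
Thickness = V/A = 39.74 / 454 = 0.0875 cm = 875 μm.

875 μm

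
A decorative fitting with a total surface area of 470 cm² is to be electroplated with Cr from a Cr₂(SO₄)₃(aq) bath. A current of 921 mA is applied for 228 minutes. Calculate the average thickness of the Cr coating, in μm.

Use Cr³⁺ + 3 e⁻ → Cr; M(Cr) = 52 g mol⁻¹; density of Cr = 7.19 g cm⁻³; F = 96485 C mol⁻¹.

6.70 μm

Q = I·t = 0.9210 × 13680 = 12600 C; n(e⁻) = 0.1306 mol.
n(Cr) = n(e⁻)/3 = 0.04353 mol, so m = 0.04353 × 52 = 2.263 g.
Volume = m/ρ = 2.263 / 7.19 = 0.3148 cm³.
Thickness = V/A = 0.3148 / 470 = 6.70 × 10⁻⁴ cm = 6.70 μm.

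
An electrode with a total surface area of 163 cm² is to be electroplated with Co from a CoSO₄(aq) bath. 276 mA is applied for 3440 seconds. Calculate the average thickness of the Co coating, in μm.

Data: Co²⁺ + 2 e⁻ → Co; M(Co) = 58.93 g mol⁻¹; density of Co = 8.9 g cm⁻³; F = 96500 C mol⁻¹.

2.00 μm

Q = I·t = 0.2760 × 3440.0 = 949.4 C; n(e⁻) = 0.009839 mol.
n(Co) = n(e⁻)/2 = 0.004919 mol, so m = 0.004919 × 58.93 = 0.2899 g.
Volume = m/ρ = 0.2899 / 8.9 = 0.03257 cm³.
Thickness = V/A = 0.03257 / 163 = 2.00 × 10⁻⁴ cm = 2.00 μm.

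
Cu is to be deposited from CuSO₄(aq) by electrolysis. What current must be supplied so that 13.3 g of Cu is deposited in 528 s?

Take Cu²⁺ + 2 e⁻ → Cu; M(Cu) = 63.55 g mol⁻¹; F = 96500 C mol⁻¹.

n(Cu) = 13.3 / 63.55 = 0.2093 mol.
n(e⁻) = 2 × 0.2093 = 0.4186 mol.
Q = n(e⁻)·F = 0.4186 × 96500 = 40390 C.
I = Q/t = 40390 / 528.00 s = 76.5 A.

76.5 A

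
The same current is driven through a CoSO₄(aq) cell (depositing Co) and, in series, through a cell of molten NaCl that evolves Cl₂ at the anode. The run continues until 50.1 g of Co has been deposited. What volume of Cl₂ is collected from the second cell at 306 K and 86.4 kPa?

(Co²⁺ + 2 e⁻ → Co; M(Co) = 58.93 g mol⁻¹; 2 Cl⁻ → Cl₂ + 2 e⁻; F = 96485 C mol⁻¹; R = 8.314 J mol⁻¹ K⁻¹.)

n(Co) = 50.1 / 58.93 = 0.8502 mol, so n(e⁻) = 2 × 0.8502 = 1.700 mol.
The cells are in series, so the same 1.700 mol of electrons passes through the second cell.
2 Cl⁻ → Cl₂ + 2 e⁻ — 2 mol e⁻ per mol Cl₂, so n(Cl₂) = 1.700/2 = 0.8502 mol.
V = nRT/P = (0.8502 × 8.314 × 306) / (86.4 × 10³) = 0.0250 m³ = 25.0 L.

25.0 L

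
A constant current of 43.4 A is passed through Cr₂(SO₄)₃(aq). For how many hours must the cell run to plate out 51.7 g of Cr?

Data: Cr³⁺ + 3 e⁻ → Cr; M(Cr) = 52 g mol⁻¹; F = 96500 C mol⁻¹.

1.84 h

n(Cr) = m/M = 51.7 / 52 = 0.9942 mol.
Each Cr atom requires 3 electrons, so n(e⁻) = 3 × 0.9942 = 2.983 mol.
Q = n(e⁻)·F = 2.983 × 96500 = 287800 C.
t = Q/I = 287800 / 43.40 A = 6632 s = 1.84 h.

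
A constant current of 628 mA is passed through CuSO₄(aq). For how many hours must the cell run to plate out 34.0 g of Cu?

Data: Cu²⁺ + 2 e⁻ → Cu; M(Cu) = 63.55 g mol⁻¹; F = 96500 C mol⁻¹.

n(Cu) = m/M = 34.0 / 63.55 = 0.5350 mol.
Each Cu atom requires 2 electrons, so n(e⁻) = 2 × 0.5350 = 1.070 mol.
Q = n(e⁻)·F = 1.070 × 96500 = 103300 C.
t = Q/I = 103300 / 0.6280 A = 164400 s = 45.7 h.

45.7 h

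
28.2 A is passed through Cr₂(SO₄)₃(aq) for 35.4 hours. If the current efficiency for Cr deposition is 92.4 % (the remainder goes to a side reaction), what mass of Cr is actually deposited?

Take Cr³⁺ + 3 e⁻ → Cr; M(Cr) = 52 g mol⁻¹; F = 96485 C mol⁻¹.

Q = I·t = 28.20 × 127440 = 3594000 C.
n(e⁻) = 3594000/96485 = 37.25 mol; theoretically n(Cr) = 37.25/3 = 12.42 mol, m_theo = 645.6 g.
At 92.4 % efficiency, m_actual = 0.924 × 645.6 = 597 g.

597 g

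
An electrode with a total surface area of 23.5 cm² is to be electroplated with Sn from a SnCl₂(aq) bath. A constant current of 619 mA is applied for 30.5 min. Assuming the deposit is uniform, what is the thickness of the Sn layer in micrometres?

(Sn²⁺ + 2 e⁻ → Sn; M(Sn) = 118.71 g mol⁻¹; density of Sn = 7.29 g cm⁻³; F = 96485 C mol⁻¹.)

Q = I·t = 0.6190 × 1830.0 = 1133 C; n(e⁻) = 0.01174 mol.
n(Sn) = n(e⁻)/2 = 0.005870 mol, so m = 0.005870 × 118.71 = 0.6968 g.
Volume = m/ρ = 0.6968 / 7.29 = 0.09559 cm³.
Thickness = V/A = 0.09559 / 23.5 = 0.00407 cm = 40.7 μm.

40.7 μm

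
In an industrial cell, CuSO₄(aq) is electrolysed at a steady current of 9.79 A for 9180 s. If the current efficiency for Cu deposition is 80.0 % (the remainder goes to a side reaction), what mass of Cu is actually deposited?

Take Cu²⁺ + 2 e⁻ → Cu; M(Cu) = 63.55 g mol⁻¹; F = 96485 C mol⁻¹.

23.7 g

Q = I·t = 9.790 × 9180.0 = 89870 C.
n(e⁻) = 89870/96485 = 0.9315 mol; theoretically n(Cu) = 0.9315/2 = 0.4657 mol, m_theo = 29.60 g.
At 80.0 % efficiency, m_actual = 0.800 × 29.60 = 23.7 g.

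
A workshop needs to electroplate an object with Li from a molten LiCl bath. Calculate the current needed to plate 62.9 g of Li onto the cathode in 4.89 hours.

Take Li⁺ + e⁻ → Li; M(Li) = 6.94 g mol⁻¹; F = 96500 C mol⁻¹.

n(Li) = 62.9 / 6.94 = 9.063 mol.
n(e⁻) = 1 × 9.063 = 9.063 mol.
Q = n(e⁻)·F = 9.063 × 96500 = 874600 C.
I = Q/t = 874600 / 17604 s = 49.7 A.

49.7 A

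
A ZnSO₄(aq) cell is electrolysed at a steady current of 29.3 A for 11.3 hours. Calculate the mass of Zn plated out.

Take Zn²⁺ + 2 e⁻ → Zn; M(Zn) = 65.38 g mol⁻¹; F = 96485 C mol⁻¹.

Q = I·t = 29.30 A × 40680 s = 1192000 C.
n(e⁻) = Q/F = 1192000 / 96485 = 12.35 mol.
Zn²⁺ + 2 e⁻ → Zn, so n(Zn) = n(e⁻)/2 = 6.177 mol.
m = n·M = 6.177 × 65.38 = 404 g.

404 g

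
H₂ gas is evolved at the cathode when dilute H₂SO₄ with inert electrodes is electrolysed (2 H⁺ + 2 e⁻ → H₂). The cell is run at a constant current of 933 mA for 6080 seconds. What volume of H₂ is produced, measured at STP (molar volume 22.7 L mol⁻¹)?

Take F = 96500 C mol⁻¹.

0.667 L

Q = I·t = 0.9330 A × 6080.0 s = 5673 C.
n(e⁻) = Q/F = 5673 / 96500 = 0.05878 mol.
2 electrons are transferred per H₂ molecule, so n(H₂) = 0.05878 / 2 = 0.02939 mol.
V = n × V_m = 0.02939 × 22.7 = 0.667 L.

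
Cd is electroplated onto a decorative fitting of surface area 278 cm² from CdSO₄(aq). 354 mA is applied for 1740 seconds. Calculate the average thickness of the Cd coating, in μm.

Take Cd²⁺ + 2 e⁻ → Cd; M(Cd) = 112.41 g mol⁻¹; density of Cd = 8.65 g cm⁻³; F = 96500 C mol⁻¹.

Q = I·t = 0.3540 × 1740.0 = 616.0 C; n(e⁻) = 0.006383 mol.
n(Cd) = n(e⁻)/2 = 0.003192 mol, so m = 0.003192 × 112.41 = 0.3588 g.
Volume = m/ρ = 0.3588 / 8.65 = 0.04147 cm³.
Thickness = V/A = 0.04147 / 278 = 1.49 × 10⁻⁴ cm = 1.49 μm.

1.49 μm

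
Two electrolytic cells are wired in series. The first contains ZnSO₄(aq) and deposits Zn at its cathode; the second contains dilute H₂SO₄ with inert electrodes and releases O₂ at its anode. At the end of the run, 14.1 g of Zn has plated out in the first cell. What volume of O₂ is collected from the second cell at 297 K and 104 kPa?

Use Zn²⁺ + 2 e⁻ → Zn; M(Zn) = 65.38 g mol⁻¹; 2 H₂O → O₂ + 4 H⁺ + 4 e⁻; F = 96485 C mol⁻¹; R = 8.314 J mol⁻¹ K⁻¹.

2.56 L

n(Zn) = 14.1 / 65.38 = 0.2157 mol, so n(e⁻) = 2 × 0.2157 = 0.4313 mol.
The cells are in series, so the same 0.4313 mol of electrons passes through the second cell.
2 H₂O → O₂ + 4 H⁺ + 4 e⁻ — 4 mol e⁻ per mol O₂, so n(O₂) = 0.4313/4 = 0.1078 mol.
V = nRT/P = (0.1078 × 8.314 × 297) / (104 × 10³) = 0.00256 m³ = 2.56 L.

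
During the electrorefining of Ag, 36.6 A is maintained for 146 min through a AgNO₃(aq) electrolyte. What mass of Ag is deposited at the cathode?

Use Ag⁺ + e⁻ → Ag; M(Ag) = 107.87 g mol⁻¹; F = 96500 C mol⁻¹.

358 g

Q = I·t = 36.60 A × 8760.0 s = 320600 C.
n(e⁻) = Q/F = 320600 / 96500 = 3.322 mol.
Ag⁺ + e⁻ → Ag, so n(Ag) = n(e⁻)/1 = 3.322 mol.
m = n·M = 3.322 × 107.87 = 358 g.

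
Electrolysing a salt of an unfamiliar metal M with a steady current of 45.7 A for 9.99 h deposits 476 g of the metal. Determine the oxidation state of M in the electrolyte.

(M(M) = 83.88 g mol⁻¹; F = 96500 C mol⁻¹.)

Q = I·t = 45.70 A × 35964 s = 1644000 C, so n(e⁻) = 1644000/96500 = 17.03 mol.
n(M) deposited = 476 / 83.88 = 5.675 mol.
Electrons per atom = n(e⁻)/n(M) = 17.03 / 5.675 = 3.00 ≈ 3, so the ion is M³⁺.

+3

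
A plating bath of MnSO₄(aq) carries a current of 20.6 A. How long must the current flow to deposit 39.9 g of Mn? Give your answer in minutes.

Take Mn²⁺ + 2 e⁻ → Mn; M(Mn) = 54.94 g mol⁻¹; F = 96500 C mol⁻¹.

113 min

n(Mn) = m/M = 39.9 / 54.94 = 0.7262 mol.
Each Mn atom requires 2 electrons, so n(e⁻) = 2 × 0.7262 = 1.452 mol.
Q = n(e⁻)·F = 1.452 × 96500 = 140200 C.
t = Q/I = 140200 / 20.60 A = 6804 s = 113 min.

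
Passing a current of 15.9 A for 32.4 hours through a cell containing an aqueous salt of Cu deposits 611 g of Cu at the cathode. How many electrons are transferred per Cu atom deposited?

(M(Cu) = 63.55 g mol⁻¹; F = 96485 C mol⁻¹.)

Q = I·t = 15.90 A × 116640 s = 1855000 C, so n(e⁻) = 1855000/96485 = 19.22 mol.
n(Cu) deposited = 611 / 63.55 = 9.614 mol.
Electrons per atom = n(e⁻)/n(Cu) = 19.22 / 9.614 = 2.00 ≈ 2, so the ion is Cu²⁺.

2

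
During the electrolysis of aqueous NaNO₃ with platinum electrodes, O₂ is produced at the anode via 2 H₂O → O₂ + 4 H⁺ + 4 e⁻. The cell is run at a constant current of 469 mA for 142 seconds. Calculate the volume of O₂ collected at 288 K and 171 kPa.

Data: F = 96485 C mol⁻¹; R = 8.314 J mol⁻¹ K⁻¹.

0.00242 L

Q = I·t = 0.4690 A × 142.00 s = 66.60 C.
n(e⁻) = Q/F = 66.60 / 96485 = 0.0006902 mol.
4 electrons are transferred per O₂ molecule, so n(O₂) = 0.0006902 / 4 = 0.0001726 mol.
V = nRT/P = (0.0001726 × 8.314 × 288) / (171 × 10³ Pa) = 2.42 × 10⁻⁶ m³ = 0.00242 L.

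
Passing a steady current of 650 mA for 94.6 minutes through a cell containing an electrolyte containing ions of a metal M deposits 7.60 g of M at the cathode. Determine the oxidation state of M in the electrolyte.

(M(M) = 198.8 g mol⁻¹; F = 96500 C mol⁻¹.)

Q = I·t = 0.6500 A × 5676.0 s = 3689 C, so n(e⁻) = 3689/96500 = 0.03823 mol.
n(M) deposited = 7.60 / 198.8 = 0.03823 mol.
Electrons per atom = n(e⁻)/n(M) = 0.03823 / 0.03823 = 1.00 ≈ 1, so the ion is M⁺.

+1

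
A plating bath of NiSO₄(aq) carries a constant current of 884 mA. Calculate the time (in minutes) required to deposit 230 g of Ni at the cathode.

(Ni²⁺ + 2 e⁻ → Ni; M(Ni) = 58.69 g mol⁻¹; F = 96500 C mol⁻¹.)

n(Ni) = m/M = 230 / 58.69 = 3.919 mol.
Each Ni atom requires 2 electrons, so n(e⁻) = 2 × 3.919 = 7.838 mol.
Q = n(e⁻)·F = 7.838 × 96500 = 756300 C.
t = Q/I = 756300 / 0.8840 A = 855600 s = 14300 min.

14300 min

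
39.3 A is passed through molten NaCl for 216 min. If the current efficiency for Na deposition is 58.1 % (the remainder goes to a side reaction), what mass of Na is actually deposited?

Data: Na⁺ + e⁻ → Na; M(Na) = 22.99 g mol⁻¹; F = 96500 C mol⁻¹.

Q = I·t = 39.30 × 12960 = 509300 C.
n(e⁻) = 509300/96500 = 5.278 mol; theoretically n(Na) = 5.278/1 = 5.278 mol, m_theo = 121.3 g.
At 58.1 % efficiency, m_actual = 0.581 × 121.3 = 70.5 g.

70.5 g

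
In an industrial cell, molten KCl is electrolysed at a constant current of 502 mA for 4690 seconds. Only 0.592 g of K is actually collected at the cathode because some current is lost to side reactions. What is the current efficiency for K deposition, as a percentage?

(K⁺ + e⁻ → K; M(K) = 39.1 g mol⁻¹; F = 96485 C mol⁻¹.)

Q = I·t = 0.5020 × 4690.0 = 2354 C; n(e⁻) = 2354/96485 = 0.02440 mol.
Theoretical n(K) = n(e⁻)/1 = 0.02440 mol, i.e. m_theo = 0.02440 × 39.1 = 0.9541 g.
Efficiency = m_actual / m_theo = 0.592 / 0.9541 = 62.0 %.

62.0 %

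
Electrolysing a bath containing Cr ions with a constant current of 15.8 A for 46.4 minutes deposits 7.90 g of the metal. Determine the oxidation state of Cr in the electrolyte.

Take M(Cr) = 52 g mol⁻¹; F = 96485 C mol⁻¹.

+3

Q = I·t = 15.80 A × 2784.0 s = 43990 C, so n(e⁻) = 43990/96485 = 0.4559 mol.
n(Cr) deposited = 7.90 / 52 = 0.1519 mol.
Electrons per atom = n(e⁻)/n(Cr) = 0.4559 / 0.1519 = 3.00 ≈ 3, so the ion is Cr³⁺.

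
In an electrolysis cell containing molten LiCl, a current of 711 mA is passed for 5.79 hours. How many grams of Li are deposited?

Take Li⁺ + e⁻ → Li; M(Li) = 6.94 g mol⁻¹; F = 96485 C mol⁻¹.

1.07 g

Q = I·t = 0.7110 A × 20844 s = 14820 C.
n(e⁻) = Q/F = 14820 / 96485 = 0.1536 mol.
Li⁺ + e⁻ → Li, so n(Li) = n(e⁻)/1 = 0.1536 mol.
m = n·M = 0.1536 × 6.94 = 1.07 g.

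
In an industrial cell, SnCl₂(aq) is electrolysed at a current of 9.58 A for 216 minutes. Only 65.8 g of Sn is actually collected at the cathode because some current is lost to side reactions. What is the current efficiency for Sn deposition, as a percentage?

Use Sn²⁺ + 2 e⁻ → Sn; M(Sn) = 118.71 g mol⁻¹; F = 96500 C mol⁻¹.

86.2 %

Q = I·t = 9.580 × 12960 = 124200 C; n(e⁻) = 124200/96500 = 1.287 mol.
Theoretical n(Sn) = n(e⁻)/2 = 0.6433 mol, i.e. m_theo = 0.6433 × 118.71 = 76.37 g.
Efficiency = m_actual / m_theo = 65.8 / 76.37 = 86.2 %.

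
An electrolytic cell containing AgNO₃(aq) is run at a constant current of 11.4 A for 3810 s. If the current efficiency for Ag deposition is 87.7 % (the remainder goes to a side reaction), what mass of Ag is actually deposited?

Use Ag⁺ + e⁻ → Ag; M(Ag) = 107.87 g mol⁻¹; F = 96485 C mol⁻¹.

Q = I·t = 11.40 × 3810.0 = 43430 C.
n(e⁻) = 43430/96485 = 0.4502 mol; theoretically n(Ag) = 0.4502/1 = 0.4502 mol, m_theo = 48.56 g.
At 87.7 % efficiency, m_actual = 0.877 × 48.56 = 42.6 g.

42.6 g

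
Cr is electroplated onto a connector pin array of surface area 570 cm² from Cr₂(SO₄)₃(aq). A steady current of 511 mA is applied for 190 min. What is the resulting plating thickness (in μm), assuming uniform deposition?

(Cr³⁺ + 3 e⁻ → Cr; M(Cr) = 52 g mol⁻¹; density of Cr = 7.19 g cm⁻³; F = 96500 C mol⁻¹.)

2.55 μm

Q = I·t = 0.5110 × 11400 = 5825 C; n(e⁻) = 0.06037 mol.
n(Cr) = n(e⁻)/3 = 0.02012 mol, so m = 0.02012 × 52 = 1.046 g.
Volume = m/ρ = 1.046 / 7.19 = 0.1455 cm³.
Thickness = V/A = 0.1455 / 570 = 2.55 × 10⁻⁴ cm = 2.55 μm.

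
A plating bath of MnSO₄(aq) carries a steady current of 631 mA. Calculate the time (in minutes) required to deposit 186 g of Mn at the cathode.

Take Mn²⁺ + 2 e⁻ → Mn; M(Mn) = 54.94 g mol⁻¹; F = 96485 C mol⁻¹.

n(Mn) = m/M = 186 / 54.94 = 3.386 mol.
Each Mn atom requires 2 electrons, so n(e⁻) = 2 × 3.386 = 6.771 mol.
Q = n(e⁻)·F = 6.771 × 96485 = 653300 C.
t = Q/I = 653300 / 0.6310 A = 1035000 s = 17300 min.

17300 min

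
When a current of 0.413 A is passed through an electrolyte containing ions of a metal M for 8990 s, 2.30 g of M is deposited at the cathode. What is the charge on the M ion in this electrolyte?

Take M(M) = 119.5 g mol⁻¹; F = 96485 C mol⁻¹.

Q = I·t = 0.4130 A × 8990.0 s = 3713 C, so n(e⁻) = 3713/96485 = 0.03848 mol.
n(M) deposited = 2.30 / 119.5 = 0.01925 mol.
Electrons per atom = n(e⁻)/n(M) = 0.03848 / 0.01925 = 2.00 ≈ 2, so the ion is M²⁺.

+2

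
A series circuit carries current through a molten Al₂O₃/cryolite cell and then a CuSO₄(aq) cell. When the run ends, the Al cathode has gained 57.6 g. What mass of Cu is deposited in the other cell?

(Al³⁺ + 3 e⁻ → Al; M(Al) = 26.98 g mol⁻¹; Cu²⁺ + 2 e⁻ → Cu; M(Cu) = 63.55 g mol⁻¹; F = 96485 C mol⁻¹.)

204 g

n(Al) = 57.6 / 26.98 = 2.135 mol.
Since Al³⁺ + 3 e⁻ → Al, n(e⁻) passed = 3 × 2.135 = 6.405 mol.
Cells in series carry the same charge, so the same 6.405 mol of electrons passes through cell 2.
Cu²⁺ + 2 e⁻ → Cu, so n(Cu) = 6.405 / 2 = 3.202 mol.
m(Cu) = 3.202 × 63.55 = 204 g.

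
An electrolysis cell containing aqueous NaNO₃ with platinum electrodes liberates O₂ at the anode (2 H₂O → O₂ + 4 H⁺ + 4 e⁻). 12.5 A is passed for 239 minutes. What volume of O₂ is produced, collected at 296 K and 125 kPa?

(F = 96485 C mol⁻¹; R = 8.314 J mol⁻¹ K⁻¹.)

Q = I·t = 12.50 A × 14340 s = 179200 C.
n(e⁻) = Q/F = 179200 / 96485 = 1.858 mol.
4 electrons are transferred per O₂ molecule, so n(O₂) = 1.858 / 4 = 0.4645 mol.
V = nRT/P = (0.4645 × 8.314 × 296) / (125 × 10³ Pa) = 0.00914 m³ = 9.14 L.

9.14 L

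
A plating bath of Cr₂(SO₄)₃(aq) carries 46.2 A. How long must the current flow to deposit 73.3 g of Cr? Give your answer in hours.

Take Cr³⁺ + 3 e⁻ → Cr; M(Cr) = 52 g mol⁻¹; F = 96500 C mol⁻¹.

n(Cr) = m/M = 73.3 / 52 = 1.410 mol.
Each Cr atom requires 3 electrons, so n(e⁻) = 3 × 1.410 = 4.229 mol.
Q = n(e⁻)·F = 4.229 × 96500 = 408100 C.
t = Q/I = 408100 / 46.20 A = 8833 s = 2.45 h.

2.45 h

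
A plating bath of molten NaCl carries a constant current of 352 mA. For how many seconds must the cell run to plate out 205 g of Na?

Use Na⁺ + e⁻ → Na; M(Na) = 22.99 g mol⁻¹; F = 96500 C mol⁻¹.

2.44 × 10⁶ s

n(Na) = m/M = 205 / 22.99 = 8.917 mol.
Each Na atom requires 1 electron, so n(e⁻) = 1 × 8.917 = 8.917 mol.
Q = n(e⁻)·F = 8.917 × 96500 = 860500 C.
t = Q/I = 860500 / 0.3520 A = 2445000 s.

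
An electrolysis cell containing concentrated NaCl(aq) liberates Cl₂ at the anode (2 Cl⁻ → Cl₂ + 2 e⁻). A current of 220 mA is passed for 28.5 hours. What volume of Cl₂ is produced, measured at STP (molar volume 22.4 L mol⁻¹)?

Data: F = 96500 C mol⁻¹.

Q = I·t = 0.2200 A × 102600 s = 22570 C.
n(e⁻) = Q/F = 22570 / 96500 = 0.2339 mol.
2 electrons are transferred per Cl₂ molecule, so n(Cl₂) = 0.2339 / 2 = 0.1170 mol.
V = n × V_m = 0.1170 × 22.4 = 2.62 L.

2.62 L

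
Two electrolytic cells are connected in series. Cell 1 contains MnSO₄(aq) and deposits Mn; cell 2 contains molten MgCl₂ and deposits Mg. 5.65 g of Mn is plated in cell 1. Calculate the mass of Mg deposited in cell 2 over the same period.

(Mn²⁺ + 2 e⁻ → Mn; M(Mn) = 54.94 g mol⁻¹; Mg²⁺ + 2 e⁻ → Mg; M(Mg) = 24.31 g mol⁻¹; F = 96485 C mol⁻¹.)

n(Mn) = 5.65 / 54.94 = 0.1028 mol.
Since Mn²⁺ + 2 e⁻ → Mn, n(e⁻) passed = 2 × 0.1028 = 0.2057 mol.
Cells in series carry the same charge, so the same 0.2057 mol of electrons passes through cell 2.
Mg²⁺ + 2 e⁻ → Mg, so n(Mg) = 0.2057 / 2 = 0.1028 mol.
m(Mg) = 0.1028 × 24.31 = 2.50 g.

2.50 g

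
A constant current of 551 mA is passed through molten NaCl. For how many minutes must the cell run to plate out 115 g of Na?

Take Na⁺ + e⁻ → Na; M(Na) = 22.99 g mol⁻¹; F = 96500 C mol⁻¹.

14600 min

n(Na) = m/M = 115 / 22.99 = 5.002 mol.
Each Na atom requires 1 electron, so n(e⁻) = 1 × 5.002 = 5.002 mol.
Q = n(e⁻)·F = 5.002 × 96500 = 482700 C.
t = Q/I = 482700 / 0.5510 A = 876100 s = 14600 min.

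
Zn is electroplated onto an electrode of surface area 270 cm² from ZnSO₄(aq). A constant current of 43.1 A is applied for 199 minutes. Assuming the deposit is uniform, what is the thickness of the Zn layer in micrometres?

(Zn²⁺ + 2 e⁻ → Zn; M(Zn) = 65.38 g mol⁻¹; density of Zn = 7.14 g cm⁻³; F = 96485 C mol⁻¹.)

Q = I·t = 43.10 × 11940 = 514600 C; n(e⁻) = 5.334 mol.
n(Zn) = n(e⁻)/2 = 2.667 mol, so m = 2.667 × 65.38 = 174.4 g.
Volume = m/ρ = 174.4 / 7.14 = 24.42 cm³.
Thickness = V/A = 24.42 / 270 = 0.0904 cm = 904 μm.

904 μm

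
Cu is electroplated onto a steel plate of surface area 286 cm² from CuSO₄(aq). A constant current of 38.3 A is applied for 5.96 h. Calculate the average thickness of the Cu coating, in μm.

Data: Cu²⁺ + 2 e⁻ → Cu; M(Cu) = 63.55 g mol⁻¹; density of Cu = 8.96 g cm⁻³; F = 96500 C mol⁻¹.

Q = I·t = 38.30 × 21456 = 821800 C; n(e⁻) = 8.516 mol.
n(Cu) = n(e⁻)/2 = 4.258 mol, so m = 4.258 × 63.55 = 270.6 g.
Volume = m/ρ = 270.6 / 8.96 = 30.20 cm³.
Thickness = V/A = 30.20 / 286 = 0.106 cm = 1060 μm.

1060 μm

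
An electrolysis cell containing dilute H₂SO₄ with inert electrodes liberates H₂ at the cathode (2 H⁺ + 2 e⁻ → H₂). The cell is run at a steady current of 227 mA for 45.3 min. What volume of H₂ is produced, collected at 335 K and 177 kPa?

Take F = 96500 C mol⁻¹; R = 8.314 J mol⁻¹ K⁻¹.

Q = I·t = 0.2270 A × 2718.0 s = 617.0 C.
n(e⁻) = Q/F = 617.0 / 96500 = 0.006394 mol.
2 electrons are transferred per H₂ molecule, so n(H₂) = 0.006394 / 2 = 0.003197 mol.
V = nRT/P = (0.003197 × 8.314 × 335) / (177 × 10³ Pa) = 5.03 × 10⁻⁵ m³ = 0.0503 L.

0.0503 L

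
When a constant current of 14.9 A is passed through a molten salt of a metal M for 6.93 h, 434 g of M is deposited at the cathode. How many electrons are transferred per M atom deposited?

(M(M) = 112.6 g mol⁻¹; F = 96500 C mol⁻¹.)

Q = I·t = 14.90 A × 24948 s = 371700 C, so n(e⁻) = 371700/96500 = 3.852 mol.
n(M) deposited = 434 / 112.6 = 3.854 mol.
Electrons per atom = n(e⁻)/n(M) = 3.852 / 3.854 = 0.999 ≈ 1, so the ion is M⁺.

1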